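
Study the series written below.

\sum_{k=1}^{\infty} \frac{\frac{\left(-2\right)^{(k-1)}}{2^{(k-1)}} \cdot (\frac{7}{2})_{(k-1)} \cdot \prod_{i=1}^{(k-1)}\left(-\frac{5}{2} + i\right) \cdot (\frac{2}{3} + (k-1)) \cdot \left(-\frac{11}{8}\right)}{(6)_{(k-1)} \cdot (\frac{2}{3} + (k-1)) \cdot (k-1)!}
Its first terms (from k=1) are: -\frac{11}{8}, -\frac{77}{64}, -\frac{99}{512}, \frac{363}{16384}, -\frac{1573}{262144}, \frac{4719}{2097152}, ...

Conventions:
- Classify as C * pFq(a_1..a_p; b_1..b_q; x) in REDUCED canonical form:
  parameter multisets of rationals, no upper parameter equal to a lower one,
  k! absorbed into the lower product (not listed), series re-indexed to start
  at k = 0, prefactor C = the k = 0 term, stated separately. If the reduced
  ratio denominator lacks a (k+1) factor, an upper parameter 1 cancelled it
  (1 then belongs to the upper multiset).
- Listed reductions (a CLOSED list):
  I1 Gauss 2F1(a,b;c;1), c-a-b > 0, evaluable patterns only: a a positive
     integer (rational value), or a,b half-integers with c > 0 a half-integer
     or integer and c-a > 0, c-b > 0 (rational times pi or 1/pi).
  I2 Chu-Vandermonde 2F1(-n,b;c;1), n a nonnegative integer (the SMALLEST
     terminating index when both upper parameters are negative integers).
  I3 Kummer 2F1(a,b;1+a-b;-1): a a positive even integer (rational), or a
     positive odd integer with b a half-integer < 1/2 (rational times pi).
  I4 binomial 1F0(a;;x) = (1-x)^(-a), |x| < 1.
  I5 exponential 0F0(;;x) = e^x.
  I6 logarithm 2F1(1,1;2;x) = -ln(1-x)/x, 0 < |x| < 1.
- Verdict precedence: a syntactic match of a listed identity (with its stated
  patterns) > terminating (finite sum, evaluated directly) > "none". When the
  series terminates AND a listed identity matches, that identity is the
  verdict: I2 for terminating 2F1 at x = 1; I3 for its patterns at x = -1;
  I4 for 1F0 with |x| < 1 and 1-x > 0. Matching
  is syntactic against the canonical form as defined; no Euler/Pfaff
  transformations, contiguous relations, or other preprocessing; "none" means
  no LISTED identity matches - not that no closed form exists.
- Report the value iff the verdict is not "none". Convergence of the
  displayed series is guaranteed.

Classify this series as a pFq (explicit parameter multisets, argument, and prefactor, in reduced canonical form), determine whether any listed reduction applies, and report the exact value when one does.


Reduced: x = -1, 2F1, upper = {-\frac{3}{2}, \frac{7}{2}}, lower = {6}, C = -\frac{11}{8}. Verdict: none. Every listed pattern misses the 2F1 form at -1, upper {-\frac{3}{2}, \frac{7}{2}}.

Key observation: x = -1 and the running product (C = -11/8, x = -1) telescopes to a rising factorial.
Step ratio: r(k) = -1 * (k-\frac{3}{2}) (k+\frac{7}{2}) / [(k+6) (k+1)] ; factor over Q: parameters, x = -1, and C = -\frac{11}{8}.


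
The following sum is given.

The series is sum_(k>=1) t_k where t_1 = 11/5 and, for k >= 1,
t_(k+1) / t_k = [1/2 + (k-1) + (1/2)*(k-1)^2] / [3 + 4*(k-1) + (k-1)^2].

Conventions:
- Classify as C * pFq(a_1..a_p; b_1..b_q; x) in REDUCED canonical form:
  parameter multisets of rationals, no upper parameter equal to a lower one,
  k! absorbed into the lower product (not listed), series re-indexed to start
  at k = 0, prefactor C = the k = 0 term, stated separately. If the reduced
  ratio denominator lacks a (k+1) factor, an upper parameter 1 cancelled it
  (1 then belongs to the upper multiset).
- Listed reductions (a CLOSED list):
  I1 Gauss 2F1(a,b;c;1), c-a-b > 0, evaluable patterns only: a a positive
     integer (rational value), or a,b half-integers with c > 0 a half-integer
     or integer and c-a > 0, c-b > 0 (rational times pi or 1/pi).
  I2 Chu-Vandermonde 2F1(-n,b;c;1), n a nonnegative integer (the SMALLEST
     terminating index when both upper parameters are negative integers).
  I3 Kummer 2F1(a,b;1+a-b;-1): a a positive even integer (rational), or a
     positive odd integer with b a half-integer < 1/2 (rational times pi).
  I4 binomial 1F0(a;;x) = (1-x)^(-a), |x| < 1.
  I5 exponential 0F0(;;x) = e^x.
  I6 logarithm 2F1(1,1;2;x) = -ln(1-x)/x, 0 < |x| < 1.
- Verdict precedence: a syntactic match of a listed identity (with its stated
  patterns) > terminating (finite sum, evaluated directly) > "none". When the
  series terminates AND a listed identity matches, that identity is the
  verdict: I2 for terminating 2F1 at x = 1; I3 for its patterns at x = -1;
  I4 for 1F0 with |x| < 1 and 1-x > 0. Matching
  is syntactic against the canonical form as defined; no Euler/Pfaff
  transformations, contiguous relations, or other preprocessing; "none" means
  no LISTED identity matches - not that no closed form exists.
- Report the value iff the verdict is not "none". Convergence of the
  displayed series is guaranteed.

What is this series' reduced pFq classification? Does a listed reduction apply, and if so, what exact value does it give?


Structural cue: with t_0 = 11/5, roots of the ratio polynomials (prefactor 11/5) are the negated parameters.
Adjacent-term ratio: r(k) = (1/2) * (k+1) (k+1) / [(k+3) (k+1)] - poly over poly, x = (1/2) from leading terms; C = 11/5 at k = 0.

Canonical form: C = 11/5 times 2F1 with upper {1, 1}, lower {3}, x = 1/2. Verdict: none. No listed pattern accepts 2F1(1, 1; 3; 1/2).


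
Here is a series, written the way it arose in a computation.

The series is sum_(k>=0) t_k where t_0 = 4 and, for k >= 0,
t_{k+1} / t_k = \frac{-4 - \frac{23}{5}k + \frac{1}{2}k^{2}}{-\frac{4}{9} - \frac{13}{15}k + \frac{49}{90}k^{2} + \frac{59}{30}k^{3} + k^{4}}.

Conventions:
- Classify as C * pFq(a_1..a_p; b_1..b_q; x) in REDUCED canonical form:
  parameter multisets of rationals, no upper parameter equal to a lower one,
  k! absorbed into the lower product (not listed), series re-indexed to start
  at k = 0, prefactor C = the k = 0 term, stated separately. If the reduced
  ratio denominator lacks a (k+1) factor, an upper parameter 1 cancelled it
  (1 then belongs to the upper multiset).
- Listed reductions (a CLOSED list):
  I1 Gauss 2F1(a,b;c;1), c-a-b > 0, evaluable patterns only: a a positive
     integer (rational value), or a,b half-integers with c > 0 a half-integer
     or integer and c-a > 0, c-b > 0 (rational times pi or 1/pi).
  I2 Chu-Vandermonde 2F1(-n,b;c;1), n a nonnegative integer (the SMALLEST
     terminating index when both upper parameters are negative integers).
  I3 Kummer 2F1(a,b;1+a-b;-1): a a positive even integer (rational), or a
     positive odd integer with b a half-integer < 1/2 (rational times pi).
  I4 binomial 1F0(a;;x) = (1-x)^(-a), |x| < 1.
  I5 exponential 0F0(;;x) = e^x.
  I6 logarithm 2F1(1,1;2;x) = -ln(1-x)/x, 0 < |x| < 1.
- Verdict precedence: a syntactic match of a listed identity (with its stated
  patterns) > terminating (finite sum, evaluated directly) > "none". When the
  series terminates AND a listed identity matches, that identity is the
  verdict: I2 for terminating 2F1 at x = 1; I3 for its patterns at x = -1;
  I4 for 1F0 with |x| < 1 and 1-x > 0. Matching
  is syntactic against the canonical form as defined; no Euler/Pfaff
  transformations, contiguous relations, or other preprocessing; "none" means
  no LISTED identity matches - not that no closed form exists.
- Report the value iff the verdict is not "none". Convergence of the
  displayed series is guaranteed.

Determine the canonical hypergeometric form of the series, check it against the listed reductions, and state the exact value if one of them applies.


First insight: t_0 = 4 here, and factor the ratio over Q (C = 4, x = 1/2): negated roots = parameters.
Adjacent-term ratio: r(k) = \frac{1}{2} * (k-10) / [(k-\frac{2}{3}) (k+\frac{5}{6}) (k+1)] ; factor over Q: parameters, x = \frac{1}{2}, and C = 4.

The series (x = \frac{1}{2}) is 1F2: upper {-10}, lower {-\frac{2}{3}, \frac{5}{6}}, prefactor 4. Verdict: terminating - no listed pattern fits, but -10 in the upper list cuts the series at k = 10; direct evaluation. Its exact value is -\frac{2008152203716337827086901}{40024207933571061200000}.


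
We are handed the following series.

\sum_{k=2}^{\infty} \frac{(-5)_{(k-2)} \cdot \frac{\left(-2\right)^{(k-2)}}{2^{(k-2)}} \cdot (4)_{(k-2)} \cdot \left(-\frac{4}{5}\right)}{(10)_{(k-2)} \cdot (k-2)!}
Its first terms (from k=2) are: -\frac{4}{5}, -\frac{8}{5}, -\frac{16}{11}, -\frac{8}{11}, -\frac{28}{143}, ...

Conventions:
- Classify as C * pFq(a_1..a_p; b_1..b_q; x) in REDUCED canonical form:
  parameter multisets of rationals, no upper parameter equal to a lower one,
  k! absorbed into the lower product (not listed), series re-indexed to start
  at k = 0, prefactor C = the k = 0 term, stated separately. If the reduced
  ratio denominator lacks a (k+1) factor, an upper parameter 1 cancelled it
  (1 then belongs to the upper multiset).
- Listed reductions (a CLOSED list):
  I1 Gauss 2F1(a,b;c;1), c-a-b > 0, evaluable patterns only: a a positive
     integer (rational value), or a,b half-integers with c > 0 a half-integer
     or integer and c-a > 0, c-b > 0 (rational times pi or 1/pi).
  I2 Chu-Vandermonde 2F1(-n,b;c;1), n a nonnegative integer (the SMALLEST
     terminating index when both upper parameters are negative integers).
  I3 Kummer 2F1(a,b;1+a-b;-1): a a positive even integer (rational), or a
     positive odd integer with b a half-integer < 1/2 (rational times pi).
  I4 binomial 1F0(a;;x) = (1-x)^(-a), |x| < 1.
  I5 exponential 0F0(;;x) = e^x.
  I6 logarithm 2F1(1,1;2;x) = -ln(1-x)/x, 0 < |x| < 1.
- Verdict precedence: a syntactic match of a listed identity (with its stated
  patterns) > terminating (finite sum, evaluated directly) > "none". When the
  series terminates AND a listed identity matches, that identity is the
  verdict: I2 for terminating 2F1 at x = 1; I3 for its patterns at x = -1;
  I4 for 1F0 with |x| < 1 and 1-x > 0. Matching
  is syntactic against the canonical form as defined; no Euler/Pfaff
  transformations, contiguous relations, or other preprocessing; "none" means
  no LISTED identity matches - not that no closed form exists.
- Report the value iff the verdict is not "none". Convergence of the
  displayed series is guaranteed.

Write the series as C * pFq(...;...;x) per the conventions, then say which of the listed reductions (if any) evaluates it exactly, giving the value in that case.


Key observation: with t_0 = -\frac{4}{5}, the two k-th powers (prefactor -4/5) combine into one argument.
Term ratio: r(k) = -1 * (k-5) (k+4) / [(k+10) (k+1)] ; factor over Q: parameters, x = -1, and C = -\frac{4}{5}.

This is -\frac{4}{5} * 2F1(-5, 4; 10; -1) in reduced canonical form. Verdict: Kummer (I3) applies (x = -1; c = 10 equals 1+a-b for upper {-5, 4}: listed pattern). Exact value: -\frac{24}{5}.


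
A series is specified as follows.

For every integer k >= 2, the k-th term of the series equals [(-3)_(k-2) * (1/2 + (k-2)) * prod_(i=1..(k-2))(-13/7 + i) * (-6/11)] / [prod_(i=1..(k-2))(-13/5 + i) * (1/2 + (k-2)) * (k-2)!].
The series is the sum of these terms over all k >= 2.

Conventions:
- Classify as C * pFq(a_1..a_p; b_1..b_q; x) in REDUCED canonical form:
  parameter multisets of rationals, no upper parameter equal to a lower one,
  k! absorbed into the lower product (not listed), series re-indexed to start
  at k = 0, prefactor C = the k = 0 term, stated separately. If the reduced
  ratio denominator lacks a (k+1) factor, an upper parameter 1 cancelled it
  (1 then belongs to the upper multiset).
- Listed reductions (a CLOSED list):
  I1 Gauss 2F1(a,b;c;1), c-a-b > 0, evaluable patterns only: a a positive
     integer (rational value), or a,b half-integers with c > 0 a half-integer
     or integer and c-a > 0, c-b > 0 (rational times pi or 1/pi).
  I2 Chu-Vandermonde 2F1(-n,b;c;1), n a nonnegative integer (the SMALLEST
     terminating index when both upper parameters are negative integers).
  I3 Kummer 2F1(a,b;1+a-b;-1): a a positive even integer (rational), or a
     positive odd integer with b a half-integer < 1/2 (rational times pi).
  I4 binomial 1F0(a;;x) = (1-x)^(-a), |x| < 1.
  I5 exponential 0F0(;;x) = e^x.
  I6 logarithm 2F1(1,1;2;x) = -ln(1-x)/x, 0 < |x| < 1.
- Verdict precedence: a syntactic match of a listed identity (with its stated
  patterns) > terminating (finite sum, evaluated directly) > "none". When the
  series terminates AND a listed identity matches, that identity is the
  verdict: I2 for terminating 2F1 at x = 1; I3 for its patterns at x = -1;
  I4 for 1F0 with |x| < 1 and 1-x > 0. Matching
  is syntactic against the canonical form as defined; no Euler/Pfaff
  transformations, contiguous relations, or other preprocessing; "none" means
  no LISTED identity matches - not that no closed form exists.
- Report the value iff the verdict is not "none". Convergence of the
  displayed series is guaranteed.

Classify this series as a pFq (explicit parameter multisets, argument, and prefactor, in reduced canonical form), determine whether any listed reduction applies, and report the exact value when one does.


Canonical form: C = -6/11 times 2F1 with upper {-3, -6/7}, lower {-8/5}, x = 1. Verdict (x = 1): the Chu-Vandermonde identity I2 applies (terminating 2F1 at x = 1 with n = 3, b = -6/7, c = -8/5). Its exact value is 117/343.

Key step: x = 1 and the running product (C = -6/11, x = 1) telescopes to a rising factorial.
Ratio: r(k) = 1 * (k-3) (k-6/7) / [(k-8/5) (k+1)] - rational; roots negated = parameters, x = 1, C = -6/11.


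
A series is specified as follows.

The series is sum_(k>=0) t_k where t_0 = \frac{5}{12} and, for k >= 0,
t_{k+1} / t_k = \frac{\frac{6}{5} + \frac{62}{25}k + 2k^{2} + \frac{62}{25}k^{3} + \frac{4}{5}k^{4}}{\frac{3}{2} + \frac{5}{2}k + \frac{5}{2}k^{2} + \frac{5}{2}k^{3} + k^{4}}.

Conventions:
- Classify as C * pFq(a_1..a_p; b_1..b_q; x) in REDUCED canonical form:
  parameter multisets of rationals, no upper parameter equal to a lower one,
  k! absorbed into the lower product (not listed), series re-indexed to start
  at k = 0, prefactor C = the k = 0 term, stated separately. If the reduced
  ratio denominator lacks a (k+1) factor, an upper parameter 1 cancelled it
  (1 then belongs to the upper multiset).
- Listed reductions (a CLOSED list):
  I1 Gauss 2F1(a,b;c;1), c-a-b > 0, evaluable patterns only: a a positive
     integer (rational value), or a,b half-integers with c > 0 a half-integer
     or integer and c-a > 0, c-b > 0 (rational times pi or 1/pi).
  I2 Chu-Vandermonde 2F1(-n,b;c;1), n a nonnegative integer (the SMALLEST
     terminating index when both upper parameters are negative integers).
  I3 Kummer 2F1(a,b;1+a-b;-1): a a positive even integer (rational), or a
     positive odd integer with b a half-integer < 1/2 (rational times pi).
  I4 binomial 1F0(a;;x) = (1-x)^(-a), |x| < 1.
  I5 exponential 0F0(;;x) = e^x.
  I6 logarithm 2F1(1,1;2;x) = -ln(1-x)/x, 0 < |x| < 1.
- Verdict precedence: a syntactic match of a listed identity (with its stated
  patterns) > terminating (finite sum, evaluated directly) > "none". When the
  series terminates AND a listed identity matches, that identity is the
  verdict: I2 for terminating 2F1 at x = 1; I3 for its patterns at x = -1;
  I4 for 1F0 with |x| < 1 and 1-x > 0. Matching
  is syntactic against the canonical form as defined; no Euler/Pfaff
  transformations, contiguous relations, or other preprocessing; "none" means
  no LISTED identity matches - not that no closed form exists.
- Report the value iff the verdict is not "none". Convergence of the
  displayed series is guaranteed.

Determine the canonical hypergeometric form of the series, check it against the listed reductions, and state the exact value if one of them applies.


At argument \frac{4}{5}: a 2F1 with upper {\frac{3}{5}, \frac{5}{2}}, lower {\frac{3}{2}}, scaled by C = \frac{5}{12}. Verdict: none. No listed pattern accepts 2F1(\frac{3}{5}, \frac{5}{2}; \frac{3}{2}; \frac{4}{5}).

Structural cue: t_0 = \frac{5}{12} here, and roots of the ratio polynomials (C = 5/12, x = 4/5) are the negated parameters.
Consecutive-term ratio: r(k) = \frac{4}{5} * (k+\frac{3}{5}) (k+\frac{5}{2}) / [(k+\frac{3}{2}) (k+1)] ; factor over Q: parameters, x = \frac{4}{5}, and C = \frac{5}{12}.


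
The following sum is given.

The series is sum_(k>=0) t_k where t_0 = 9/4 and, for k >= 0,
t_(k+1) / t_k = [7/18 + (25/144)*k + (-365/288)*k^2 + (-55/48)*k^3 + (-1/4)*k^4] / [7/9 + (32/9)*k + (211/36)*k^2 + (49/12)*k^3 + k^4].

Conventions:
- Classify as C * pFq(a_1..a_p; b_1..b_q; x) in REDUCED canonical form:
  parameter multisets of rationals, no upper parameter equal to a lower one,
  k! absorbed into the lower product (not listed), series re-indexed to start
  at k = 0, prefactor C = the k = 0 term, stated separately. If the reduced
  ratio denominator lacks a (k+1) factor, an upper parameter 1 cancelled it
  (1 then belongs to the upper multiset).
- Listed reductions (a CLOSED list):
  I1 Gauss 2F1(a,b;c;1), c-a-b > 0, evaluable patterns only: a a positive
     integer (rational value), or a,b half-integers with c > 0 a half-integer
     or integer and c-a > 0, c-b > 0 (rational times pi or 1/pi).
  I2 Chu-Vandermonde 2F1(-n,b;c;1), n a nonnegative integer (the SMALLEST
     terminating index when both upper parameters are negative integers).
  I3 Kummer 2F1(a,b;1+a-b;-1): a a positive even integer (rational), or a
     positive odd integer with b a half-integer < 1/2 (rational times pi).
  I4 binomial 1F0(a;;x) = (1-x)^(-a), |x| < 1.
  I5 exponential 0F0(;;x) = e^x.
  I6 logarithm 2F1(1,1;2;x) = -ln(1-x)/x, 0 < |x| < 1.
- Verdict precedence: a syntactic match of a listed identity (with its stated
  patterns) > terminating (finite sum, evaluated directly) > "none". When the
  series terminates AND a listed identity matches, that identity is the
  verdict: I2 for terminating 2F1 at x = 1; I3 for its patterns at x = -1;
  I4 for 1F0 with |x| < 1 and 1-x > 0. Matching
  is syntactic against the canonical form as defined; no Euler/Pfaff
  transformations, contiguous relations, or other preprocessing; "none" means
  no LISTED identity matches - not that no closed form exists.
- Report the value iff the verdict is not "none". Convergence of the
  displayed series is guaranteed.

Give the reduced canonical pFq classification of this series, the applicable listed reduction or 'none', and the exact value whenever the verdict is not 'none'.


Key step: with t_0 = 9/4, the parameter 7/4 appears in both the upper and lower lists and cancels (alongside the other common factor).
Step ratio: r(k) = (-1/4) * (k-1/2) (k+8/3) / [(k+2/3) (k+1)] ; factor over Q: parameters, x = (-1/4), and C = 9/4.

With C = 9/4: the canonical form is 2F1(-1/2, 8/3; 2/3; -1/4). Verdict: none. Every listed pattern misses the 2F1 form at -1/4, upper {-1/2, 8/3}.


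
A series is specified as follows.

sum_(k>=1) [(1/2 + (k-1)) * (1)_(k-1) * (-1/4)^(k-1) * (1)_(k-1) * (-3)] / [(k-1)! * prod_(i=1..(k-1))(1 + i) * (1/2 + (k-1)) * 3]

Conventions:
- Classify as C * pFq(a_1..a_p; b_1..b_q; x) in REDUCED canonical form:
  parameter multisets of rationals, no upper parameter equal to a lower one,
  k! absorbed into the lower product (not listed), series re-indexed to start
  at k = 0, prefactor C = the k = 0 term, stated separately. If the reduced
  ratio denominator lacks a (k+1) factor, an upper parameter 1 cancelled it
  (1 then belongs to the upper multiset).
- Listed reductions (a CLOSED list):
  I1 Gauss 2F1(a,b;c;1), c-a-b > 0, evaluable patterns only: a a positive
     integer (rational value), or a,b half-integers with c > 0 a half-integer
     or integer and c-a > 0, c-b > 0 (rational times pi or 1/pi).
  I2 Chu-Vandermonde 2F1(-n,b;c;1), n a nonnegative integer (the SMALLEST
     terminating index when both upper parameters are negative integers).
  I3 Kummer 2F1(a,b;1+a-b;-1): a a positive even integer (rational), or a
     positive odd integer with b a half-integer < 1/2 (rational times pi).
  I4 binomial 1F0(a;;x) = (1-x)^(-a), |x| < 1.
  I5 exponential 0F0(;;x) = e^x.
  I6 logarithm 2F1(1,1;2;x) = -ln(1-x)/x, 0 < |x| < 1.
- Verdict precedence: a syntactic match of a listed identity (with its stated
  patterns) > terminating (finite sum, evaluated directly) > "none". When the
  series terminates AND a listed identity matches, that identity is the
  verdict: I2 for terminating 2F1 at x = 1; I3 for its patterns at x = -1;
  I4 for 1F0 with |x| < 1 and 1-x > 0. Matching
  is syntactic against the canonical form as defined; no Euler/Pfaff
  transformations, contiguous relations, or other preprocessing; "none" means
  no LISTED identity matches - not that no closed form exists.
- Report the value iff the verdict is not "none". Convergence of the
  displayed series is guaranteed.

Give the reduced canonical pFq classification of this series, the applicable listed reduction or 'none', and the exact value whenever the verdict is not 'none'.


x = -1/4 here; the reduced form reads 2F1, upper {1, 1}, lower {2}, C = -1. Verdict (x = -1/4): logarithm (I6) applies (the logarithm: parameters (1,1;2), x = -1/4). Its exact value is (-4) * ln(5/4).

Key step: t_0 = -1 here, and k + 1/2 divides numerator and denominator alike; C = -1 after cancelling.
Ratio: r(k) = (-1/4) * (k+1) (k+1) / [(k+2) (k+1)] - poly over poly, x = (-1/4) from leading terms; C = -1 at k = 0.


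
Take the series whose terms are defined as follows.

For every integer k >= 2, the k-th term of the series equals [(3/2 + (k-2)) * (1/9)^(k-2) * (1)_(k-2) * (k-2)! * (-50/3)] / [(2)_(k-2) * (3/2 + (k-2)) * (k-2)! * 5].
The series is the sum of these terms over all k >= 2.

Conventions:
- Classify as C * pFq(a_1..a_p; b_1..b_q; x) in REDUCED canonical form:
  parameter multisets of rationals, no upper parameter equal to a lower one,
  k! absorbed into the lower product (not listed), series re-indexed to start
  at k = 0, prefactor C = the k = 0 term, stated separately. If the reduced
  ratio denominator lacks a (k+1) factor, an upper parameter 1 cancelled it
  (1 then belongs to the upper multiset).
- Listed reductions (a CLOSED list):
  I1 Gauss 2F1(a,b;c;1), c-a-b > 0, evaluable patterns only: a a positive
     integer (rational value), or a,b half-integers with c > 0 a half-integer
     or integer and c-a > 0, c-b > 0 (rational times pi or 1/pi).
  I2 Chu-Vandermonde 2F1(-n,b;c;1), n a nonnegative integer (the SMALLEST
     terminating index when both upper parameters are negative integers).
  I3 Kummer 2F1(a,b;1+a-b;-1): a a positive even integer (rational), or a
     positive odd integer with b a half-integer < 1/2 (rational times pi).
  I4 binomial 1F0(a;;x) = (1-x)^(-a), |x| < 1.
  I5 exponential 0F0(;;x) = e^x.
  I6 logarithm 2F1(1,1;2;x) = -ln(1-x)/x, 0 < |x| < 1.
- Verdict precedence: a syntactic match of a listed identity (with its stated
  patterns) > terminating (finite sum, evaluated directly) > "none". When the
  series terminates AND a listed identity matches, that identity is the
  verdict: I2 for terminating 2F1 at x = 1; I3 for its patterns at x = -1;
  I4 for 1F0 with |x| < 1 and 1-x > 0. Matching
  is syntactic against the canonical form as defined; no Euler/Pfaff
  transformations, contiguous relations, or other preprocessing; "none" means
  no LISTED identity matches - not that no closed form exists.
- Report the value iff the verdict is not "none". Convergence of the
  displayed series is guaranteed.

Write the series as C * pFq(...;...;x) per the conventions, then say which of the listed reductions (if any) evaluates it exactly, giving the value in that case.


The tell: t_0 being -10/3, k + 3/2 divides numerator and denominator alike; C = -10/3, x = 1/9 after cancelling.
Step ratio: r(k) = (1/9) * (k+1) (k+1) / [(k+2) (k+1)] - rational in k. x = (1/9); t_0 = -10/3; negate the roots.

The series (x = 1/9) is 2F1: upper {1, 1}, lower {2}, prefactor -10/3. Verdict (x = 1/9): logarithm (I6) applies (the logarithm: parameters (1,1;2), x = 1/9). Its exact value is 30 * ln(8/9).


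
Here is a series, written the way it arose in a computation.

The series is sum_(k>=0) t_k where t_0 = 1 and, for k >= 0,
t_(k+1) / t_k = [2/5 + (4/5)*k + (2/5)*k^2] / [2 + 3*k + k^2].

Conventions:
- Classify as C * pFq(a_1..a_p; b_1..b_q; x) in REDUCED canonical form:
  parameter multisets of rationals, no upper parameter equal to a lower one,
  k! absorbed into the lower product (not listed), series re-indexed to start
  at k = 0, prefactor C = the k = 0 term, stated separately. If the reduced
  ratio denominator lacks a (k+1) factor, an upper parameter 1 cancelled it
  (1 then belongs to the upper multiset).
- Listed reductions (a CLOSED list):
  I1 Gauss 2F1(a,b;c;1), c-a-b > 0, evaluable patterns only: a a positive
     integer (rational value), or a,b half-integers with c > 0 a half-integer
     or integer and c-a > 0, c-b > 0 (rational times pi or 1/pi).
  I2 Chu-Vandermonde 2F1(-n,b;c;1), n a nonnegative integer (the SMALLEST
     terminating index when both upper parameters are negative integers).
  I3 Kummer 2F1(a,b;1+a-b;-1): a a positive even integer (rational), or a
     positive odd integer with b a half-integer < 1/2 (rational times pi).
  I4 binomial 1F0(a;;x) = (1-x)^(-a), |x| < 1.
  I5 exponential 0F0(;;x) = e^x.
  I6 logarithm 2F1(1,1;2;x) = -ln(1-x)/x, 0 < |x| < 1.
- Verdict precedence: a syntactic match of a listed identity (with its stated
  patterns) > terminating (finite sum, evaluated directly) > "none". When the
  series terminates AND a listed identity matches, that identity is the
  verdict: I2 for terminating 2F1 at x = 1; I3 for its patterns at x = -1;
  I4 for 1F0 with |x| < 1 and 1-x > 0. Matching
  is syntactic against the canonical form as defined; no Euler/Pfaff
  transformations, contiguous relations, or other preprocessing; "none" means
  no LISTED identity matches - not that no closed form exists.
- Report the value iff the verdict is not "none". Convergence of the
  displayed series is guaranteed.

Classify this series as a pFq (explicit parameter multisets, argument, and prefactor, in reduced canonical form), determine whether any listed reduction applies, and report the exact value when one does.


Reduced: x = 2/5, 2F1, upper = {1, 1}, lower = {2}, C = 1. Verdict: the I6 logarithm reduction matches (the logarithm: parameters (1,1;2), x = 2/5). Its exact value is (-5/2) * ln(3/5).

Key observation: t_0 = 1 here, and the expanded ratio factors over Q; C = 1, roots give parameters.
Consecutive-term ratio: r(k) = (2/5) * (k+1) (k+1) / [(k+2) (k+1)] - rational in k. x = (2/5); t_0 = 1; negate the roots.


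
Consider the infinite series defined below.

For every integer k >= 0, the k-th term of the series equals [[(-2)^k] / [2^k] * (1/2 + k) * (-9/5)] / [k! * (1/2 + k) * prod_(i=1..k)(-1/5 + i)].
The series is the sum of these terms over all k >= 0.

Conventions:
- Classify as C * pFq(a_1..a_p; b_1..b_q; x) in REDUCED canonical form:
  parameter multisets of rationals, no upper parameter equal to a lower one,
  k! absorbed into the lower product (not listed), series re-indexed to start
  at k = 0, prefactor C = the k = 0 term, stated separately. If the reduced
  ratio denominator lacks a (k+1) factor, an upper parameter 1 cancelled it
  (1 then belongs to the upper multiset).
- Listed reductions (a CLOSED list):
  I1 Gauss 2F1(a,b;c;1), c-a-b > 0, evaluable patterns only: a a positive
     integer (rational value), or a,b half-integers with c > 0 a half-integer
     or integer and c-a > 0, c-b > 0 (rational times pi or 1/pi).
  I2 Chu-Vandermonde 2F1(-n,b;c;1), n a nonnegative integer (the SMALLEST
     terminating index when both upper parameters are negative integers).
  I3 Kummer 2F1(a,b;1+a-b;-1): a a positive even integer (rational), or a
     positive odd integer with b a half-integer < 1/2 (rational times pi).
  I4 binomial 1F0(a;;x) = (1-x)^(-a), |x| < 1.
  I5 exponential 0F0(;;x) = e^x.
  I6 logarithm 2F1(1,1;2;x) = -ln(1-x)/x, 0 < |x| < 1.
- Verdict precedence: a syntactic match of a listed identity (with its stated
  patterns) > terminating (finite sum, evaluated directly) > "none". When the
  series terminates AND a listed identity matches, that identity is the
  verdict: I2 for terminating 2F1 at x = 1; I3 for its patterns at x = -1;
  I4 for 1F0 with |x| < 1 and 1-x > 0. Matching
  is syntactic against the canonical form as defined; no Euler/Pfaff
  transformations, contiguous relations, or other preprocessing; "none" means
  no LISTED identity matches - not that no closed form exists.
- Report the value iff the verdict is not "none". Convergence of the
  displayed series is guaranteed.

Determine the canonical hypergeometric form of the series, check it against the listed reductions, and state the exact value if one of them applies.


This is -9/5 * 0F1(-; 4/5; -1) in reduced canonical form. Verdict: none. No listed pattern accepts 0F1(-; 4/5; -1).

Key step: t_0 being -9/5, the two k-th powers (C = -9/5) combine into one argument.
Adjacent-term ratio: r(k) = (-1) * 1 / [(k+4/5) (k+1)] - rational; roots negated = parameters, x = (-1), C = -9/5.


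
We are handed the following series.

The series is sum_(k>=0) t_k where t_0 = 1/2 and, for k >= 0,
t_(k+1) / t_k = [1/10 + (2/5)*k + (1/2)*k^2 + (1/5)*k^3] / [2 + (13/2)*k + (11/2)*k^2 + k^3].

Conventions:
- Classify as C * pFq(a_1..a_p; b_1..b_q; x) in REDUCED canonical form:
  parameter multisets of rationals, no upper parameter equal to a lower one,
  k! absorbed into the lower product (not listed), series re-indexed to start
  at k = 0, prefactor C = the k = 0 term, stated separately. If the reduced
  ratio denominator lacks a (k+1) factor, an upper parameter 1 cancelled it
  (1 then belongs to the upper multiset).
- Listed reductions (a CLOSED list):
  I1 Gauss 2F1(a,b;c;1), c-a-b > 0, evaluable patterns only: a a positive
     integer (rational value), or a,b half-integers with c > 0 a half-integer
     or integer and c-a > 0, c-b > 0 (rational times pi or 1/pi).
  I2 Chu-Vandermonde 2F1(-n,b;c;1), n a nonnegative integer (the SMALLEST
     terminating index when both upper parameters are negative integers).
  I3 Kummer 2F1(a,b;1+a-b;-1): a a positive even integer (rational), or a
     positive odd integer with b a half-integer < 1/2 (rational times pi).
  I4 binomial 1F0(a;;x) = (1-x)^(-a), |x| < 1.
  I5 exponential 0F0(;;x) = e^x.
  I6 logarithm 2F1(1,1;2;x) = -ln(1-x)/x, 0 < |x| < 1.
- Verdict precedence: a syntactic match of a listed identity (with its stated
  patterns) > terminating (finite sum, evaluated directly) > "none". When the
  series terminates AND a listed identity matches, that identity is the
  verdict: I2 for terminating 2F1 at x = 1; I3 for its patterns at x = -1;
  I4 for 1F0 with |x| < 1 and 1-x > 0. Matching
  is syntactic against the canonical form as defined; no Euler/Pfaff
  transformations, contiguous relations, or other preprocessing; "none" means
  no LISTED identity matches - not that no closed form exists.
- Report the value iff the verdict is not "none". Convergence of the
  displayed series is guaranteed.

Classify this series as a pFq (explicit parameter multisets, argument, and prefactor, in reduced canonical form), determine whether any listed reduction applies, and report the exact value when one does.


Reduced: x = 1/5, 2F1, upper = {1, 1}, lower = {4}, C = 1/2. Verdict: none - this 2F1 at x = 1/5 matches no listed pattern, and upper {1, 1} holds no stopper.

Key observation: x = (1/5) and cancel k + 1/2 from the displayed ratio first; then C = 1/2, x = 1/5.
Ratio: r(k) = (1/5) * (k+1) (k+1) / [(k+4) (k+1)] - poly over poly, x = (1/5) from leading terms; C = 1/2 at k = 0.


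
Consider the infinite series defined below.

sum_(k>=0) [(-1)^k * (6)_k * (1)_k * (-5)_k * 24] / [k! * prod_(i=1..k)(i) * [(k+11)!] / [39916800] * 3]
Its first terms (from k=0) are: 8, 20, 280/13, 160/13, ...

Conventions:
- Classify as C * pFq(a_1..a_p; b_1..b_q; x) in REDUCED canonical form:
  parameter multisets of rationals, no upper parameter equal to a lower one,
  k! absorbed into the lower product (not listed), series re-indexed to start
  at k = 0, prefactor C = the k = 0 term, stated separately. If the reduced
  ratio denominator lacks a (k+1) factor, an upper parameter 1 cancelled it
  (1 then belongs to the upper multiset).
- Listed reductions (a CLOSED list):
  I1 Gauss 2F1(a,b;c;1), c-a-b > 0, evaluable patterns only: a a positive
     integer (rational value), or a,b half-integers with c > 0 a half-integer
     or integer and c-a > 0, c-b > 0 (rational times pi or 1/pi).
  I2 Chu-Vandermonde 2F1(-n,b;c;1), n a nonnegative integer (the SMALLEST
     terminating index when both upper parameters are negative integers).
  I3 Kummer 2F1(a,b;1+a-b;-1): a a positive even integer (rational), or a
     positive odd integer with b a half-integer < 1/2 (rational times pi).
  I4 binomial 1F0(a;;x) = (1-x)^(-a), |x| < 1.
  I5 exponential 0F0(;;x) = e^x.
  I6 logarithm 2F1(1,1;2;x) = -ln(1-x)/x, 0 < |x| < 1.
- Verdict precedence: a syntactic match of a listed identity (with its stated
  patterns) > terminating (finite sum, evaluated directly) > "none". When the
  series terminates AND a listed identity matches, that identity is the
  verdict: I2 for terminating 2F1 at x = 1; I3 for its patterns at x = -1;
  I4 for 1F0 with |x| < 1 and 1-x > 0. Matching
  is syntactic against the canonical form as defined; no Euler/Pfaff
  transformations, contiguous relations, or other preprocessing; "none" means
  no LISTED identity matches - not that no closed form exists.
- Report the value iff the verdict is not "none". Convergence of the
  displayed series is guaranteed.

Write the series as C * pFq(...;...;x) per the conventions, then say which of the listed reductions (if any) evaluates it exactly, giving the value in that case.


This is 8 * 2F1(-5, 6; 12; -1) in reduced canonical form. Verdict: the Kummer evaluation I3 matches (x = -1; c = 12 equals 1+a-b for upper {-5, 6}: listed pattern). Value: 66.

The tell: t_0 = 8 here, and the constant factors (C = 8, x = -1) combine into one prefactor.
Term ratio: r(k) = (-1) * (k-5) (k+6) / [(k+12) (k+1)] - rational in k. x = (-1); t_0 = 8; negate the roots.


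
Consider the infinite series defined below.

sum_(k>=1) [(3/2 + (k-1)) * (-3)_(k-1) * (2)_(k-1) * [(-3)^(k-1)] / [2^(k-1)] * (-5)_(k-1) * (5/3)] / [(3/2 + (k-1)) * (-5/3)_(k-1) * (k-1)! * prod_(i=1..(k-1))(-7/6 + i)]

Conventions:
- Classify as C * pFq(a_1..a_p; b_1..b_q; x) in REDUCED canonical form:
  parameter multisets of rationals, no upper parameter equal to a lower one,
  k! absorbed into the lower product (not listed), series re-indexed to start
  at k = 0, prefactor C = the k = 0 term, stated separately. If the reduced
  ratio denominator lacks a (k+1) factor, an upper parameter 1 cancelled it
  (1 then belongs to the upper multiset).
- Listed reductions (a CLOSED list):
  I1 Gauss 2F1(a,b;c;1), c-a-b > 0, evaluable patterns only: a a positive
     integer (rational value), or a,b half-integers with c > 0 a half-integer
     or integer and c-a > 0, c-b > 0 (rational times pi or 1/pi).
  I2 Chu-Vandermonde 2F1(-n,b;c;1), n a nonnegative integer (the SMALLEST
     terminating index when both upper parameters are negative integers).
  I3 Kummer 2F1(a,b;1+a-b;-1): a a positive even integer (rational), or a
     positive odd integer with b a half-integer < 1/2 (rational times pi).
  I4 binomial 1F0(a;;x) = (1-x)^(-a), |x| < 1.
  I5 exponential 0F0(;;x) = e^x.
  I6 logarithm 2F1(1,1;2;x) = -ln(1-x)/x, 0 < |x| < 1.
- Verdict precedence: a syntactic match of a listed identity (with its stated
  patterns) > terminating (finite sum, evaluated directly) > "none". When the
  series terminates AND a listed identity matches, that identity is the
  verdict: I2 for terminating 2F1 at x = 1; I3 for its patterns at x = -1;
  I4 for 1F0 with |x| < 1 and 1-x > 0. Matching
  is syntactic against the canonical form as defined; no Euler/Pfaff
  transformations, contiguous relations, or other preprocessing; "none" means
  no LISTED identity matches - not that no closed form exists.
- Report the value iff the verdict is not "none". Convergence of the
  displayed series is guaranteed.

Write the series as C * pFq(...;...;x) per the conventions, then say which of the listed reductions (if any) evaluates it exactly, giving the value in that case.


Structural cue: t_0 = 5/3 here, and striking the common factor k + 3/2 reduces the term (C = 5/3, x = -3/2).
Term ratio: r(k) = (-3/2) * (k-5) (k-3) (k+2) / [(k-5/3) (k-1/6) (k+1)] - rational in k. x = (-3/2); t_0 = 5/3; negate the roots.

Canonical form: C = 5/3 times 3F2 with upper {-5, -3, 2}, lower {-5/3, -1/6}, x = -3/2. Verdict: terminating - the sum ends at index 3 because -3 is a negative integer; exact evaluation follows. Sum: 2536813/33.


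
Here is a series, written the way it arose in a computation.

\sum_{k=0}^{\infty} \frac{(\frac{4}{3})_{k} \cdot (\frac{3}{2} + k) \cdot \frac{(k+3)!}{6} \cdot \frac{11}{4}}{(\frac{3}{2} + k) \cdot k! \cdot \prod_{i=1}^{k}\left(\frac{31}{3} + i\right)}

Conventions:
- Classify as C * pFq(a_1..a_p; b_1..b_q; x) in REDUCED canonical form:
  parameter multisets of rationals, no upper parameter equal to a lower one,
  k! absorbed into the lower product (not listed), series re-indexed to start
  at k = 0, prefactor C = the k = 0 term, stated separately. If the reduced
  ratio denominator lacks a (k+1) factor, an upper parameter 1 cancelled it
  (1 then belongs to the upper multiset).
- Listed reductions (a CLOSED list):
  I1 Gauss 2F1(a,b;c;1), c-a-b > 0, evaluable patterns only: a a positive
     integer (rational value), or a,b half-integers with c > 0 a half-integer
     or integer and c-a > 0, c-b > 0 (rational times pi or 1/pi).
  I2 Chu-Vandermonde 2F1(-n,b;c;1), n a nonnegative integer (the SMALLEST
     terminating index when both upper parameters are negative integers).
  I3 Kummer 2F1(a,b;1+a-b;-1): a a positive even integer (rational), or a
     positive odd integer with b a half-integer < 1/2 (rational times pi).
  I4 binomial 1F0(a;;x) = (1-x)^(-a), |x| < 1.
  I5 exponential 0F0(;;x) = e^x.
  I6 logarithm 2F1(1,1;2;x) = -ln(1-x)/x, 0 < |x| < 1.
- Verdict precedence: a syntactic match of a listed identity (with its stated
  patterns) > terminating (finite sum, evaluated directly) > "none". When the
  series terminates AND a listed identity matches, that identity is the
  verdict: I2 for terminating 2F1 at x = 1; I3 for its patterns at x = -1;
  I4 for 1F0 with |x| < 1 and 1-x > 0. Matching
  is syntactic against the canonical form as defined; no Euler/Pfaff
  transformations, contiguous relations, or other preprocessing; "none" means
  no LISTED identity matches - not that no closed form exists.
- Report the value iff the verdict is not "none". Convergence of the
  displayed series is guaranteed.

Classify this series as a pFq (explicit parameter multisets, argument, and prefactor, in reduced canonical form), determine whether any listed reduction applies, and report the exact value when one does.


The tell: from the first term \frac{11}{4}: striking the common factor k + 3/2 reduces the term (prefactor 11/4).
Adjacent-term ratio: r(k) = 1 * (k+\frac{4}{3}) (k+4) / [(k+\frac{34}{3}) (k+1)] ; factor over Q: parameters, x = 1, and C = \frac{11}{4}.

This is \frac{11}{4} * 2F1(\frac{4}{3}, 4; \frac{34}{3}; 1) in reduced canonical form. Verdict: Gauss's theorem (I1) applies (x = 1: the Gamma ratio telescopes since c-a-b = 6 > 0 and a = 4 in Z>0). Value: \frac{93775}{17496}.


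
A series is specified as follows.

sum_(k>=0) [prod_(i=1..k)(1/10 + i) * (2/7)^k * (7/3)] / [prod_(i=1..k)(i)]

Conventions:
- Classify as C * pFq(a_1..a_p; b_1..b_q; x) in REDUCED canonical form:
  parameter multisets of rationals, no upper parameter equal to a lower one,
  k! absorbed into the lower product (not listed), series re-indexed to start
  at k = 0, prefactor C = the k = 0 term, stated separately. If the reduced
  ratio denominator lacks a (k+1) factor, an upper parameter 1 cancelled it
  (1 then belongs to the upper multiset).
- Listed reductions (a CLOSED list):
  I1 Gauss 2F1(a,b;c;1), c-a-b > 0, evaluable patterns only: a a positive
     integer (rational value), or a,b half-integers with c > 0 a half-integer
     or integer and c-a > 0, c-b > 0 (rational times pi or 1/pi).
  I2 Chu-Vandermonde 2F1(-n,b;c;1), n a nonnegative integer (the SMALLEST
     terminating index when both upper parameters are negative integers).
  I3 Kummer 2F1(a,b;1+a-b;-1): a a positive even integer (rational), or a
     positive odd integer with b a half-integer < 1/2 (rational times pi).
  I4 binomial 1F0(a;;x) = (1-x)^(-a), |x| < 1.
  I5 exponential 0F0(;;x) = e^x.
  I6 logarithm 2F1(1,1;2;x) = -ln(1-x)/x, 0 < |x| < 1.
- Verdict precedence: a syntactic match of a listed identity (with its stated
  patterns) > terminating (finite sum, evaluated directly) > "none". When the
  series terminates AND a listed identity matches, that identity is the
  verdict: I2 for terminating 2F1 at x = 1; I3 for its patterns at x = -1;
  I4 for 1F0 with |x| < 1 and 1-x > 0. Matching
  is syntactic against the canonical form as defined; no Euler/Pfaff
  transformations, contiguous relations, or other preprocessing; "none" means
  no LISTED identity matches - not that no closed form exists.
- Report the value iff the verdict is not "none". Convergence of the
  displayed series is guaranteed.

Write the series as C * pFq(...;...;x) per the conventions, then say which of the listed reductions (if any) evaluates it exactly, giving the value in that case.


At argument 2/7: a 1F0 with upper {11/10}, lower {-}, scaled by C = 7/3. Verdict: binomial (I4) applies (the 1F0 binomial series: exponent -11/10, x = 2/7). Hence: (7/3) * (5/7)^(-11/10).

Structural cue: with t_0 = 7/3, the running product (C = 7/3) telescopes to a rising factorial.
Ratio: r(k) = (2/7) * (k+11/10) / [(k+1)] - rational in k. x = (2/7); t_0 = 7/3; negate the roots.
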